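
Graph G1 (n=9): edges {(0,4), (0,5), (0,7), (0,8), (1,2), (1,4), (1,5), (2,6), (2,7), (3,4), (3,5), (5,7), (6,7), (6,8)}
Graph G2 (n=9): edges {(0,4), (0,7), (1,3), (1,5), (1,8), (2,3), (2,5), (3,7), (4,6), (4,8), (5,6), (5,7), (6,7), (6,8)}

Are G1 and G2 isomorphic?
Yes, isomorphic

The graphs are isomorphic.
One valid mapping φ: V(G1) → V(G2): 0→7, 1→1, 2→8, 3→2, 4→3, 5→5, 6→4, 7→6, 8→0

Verify φ preserves adjacency — for each edge of G1, its image is an edge of G2:
  (0,4) → (φ(0),φ(4)) = (3,7) ∈ E(G2) ✓
  (0,5) → (φ(0),φ(5)) = (5,7) ∈ E(G2) ✓
  (0,7) → (φ(0),φ(7)) = (6,7) ∈ E(G2) ✓
  (0,8) → (φ(0),φ(8)) = (0,7) ∈ E(G2) ✓
  (1,2) → (φ(1),φ(2)) = (1,8) ∈ E(G2) ✓
  (1,4) → (φ(1),φ(4)) = (1,3) ∈ E(G2) ✓
  (1,5) → (φ(1),φ(5)) = (1,5) ∈ E(G2) ✓
  (2,6) → (φ(2),φ(6)) = (4,8) ∈ E(G2) ✓
  (2,7) → (φ(2),φ(7)) = (6,8) ∈ E(G2) ✓
  (3,4) → (φ(3),φ(4)) = (2,3) ∈ E(G2) ✓
  (3,5) → (φ(3),φ(5)) = (2,5) ∈ E(G2) ✓
  (5,7) → (φ(5),φ(7)) = (5,6) ∈ E(G2) ✓
  (6,7) → (φ(6),φ(7)) = (4,6) ∈ E(G2) ✓
  (6,8) → (φ(6),φ(8)) = (0,4) ∈ E(G2) ✓
All 14 edges of G1 map to edges of G2, and |E(G1)| = |E(G2)| = 14, so φ is a bijection on edges as well as vertices. Hence G1 ≅ G2.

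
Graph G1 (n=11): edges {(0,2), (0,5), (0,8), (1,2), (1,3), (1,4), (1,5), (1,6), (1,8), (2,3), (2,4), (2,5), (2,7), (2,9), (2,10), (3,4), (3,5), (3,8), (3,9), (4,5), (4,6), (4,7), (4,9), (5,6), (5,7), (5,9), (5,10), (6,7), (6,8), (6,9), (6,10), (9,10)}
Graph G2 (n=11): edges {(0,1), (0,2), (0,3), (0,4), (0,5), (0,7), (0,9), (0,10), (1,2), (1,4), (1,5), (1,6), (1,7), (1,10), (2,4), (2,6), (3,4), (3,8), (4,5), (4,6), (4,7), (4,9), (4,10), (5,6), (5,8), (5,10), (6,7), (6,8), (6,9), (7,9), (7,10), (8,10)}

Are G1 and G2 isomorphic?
Yes, isomorphic

The graphs are isomorphic.
One valid mapping φ: V(G1) → V(G2): 0→3, 1→5, 2→0, 3→10, 4→1, 5→4, 6→6, 7→2, 8→8, 9→7, 10→9

Verify φ preserves adjacency — for each edge of G1, its image is an edge of G2:
  (0,2) → (φ(0),φ(2)) = (0,3) ∈ E(G2) ✓
  (0,5) → (φ(0),φ(5)) = (3,4) ∈ E(G2) ✓
  (0,8) → (φ(0),φ(8)) = (3,8) ∈ E(G2) ✓
  (1,2) → (φ(1),φ(2)) = (0,5) ∈ E(G2) ✓
  (1,3) → (φ(1),φ(3)) = (5,10) ∈ E(G2) ✓
  (1,4) → (φ(1),φ(4)) = (1,5) ∈ E(G2) ✓
  (1,5) → (φ(1),φ(5)) = (4,5) ∈ E(G2) ✓
  (1,6) → (φ(1),φ(6)) = (5,6) ∈ E(G2) ✓
  (1,8) → (φ(1),φ(8)) = (5,8) ∈ E(G2) ✓
  (2,3) → (φ(2),φ(3)) = (0,10) ∈ E(G2) ✓
  (2,4) → (φ(2),φ(4)) = (0,1) ∈ E(G2) ✓
  (2,5) → (φ(2),φ(5)) = (0,4) ∈ E(G2) ✓
  (2,7) → (φ(2),φ(7)) = (0,2) ∈ E(G2) ✓
  (2,9) → (φ(2),φ(9)) = (0,7) ∈ E(G2) ✓
  (2,10) → (φ(2),φ(10)) = (0,9) ∈ E(G2) ✓
  (3,4) → (φ(3),φ(4)) = (1,10) ∈ E(G2) ✓
  (3,5) → (φ(3),φ(5)) = (4,10) ∈ E(G2) ✓
  (3,8) → (φ(3),φ(8)) = (8,10) ∈ E(G2) ✓
  (3,9) → (φ(3),φ(9)) = (7,10) ∈ E(G2) ✓
  (4,5) → (φ(4),φ(5)) = (1,4) ∈ E(G2) ✓
  (4,6) → (φ(4),φ(6)) = (1,6) ∈ E(G2) ✓
  (4,7) → (φ(4),φ(7)) = (1,2) ∈ E(G2) ✓
  (4,9) → (φ(4),φ(9)) = (1,7) ∈ E(G2) ✓
  (5,6) → (φ(5),φ(6)) = (4,6) ∈ E(G2) ✓
  (5,7) → (φ(5),φ(7)) = (2,4) ∈ E(G2) ✓
  (5,9) → (φ(5),φ(9)) = (4,7) ∈ E(G2) ✓
  (5,10) → (φ(5),φ(10)) = (4,9) ∈ E(G2) ✓
  (6,7) → (φ(6),φ(7)) = (2,6) ∈ E(G2) ✓
  (6,8) → (φ(6),φ(8)) = (6,8) ∈ E(G2) ✓
  (6,9) → (φ(6),φ(9)) = (6,7) ∈ E(G2) ✓
  (6,10) → (φ(6),φ(10)) = (6,9) ∈ E(G2) ✓
  (9,10) → (φ(9),φ(10)) = (7,9) ∈ E(G2) ✓
All 32 edges of G1 map to edges of G2, and |E(G1)| = |E(G2)| = 32, so φ is a bijection on edges as well as vertices. Hence G1 ≅ G2.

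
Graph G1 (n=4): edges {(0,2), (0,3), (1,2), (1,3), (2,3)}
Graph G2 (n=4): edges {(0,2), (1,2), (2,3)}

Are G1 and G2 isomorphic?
No, not isomorphic

The graphs are NOT isomorphic.

Degrees in G1: deg(0)=2, deg(1)=2, deg(2)=3, deg(3)=3.
Sorted degree sequence of G1: [3, 3, 2, 2].
Degrees in G2: deg(0)=1, deg(1)=1, deg(2)=3, deg(3)=1.
Sorted degree sequence of G2: [3, 1, 1, 1].
The (sorted) degree sequence is an isomorphism invariant, so since G1 and G2 have different degree sequences they cannot be isomorphic.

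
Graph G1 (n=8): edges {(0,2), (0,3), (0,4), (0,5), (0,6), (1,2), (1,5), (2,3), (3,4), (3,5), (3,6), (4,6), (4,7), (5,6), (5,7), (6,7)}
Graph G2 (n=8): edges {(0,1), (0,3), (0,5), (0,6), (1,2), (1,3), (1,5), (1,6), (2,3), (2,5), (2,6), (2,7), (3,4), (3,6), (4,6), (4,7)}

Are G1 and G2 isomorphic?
Yes, isomorphic

The graphs are isomorphic.
One valid mapping φ: V(G1) → V(G2): 0→3, 1→7, 2→4, 3→6, 4→0, 5→2, 6→1, 7→5

Verify φ preserves adjacency — for each edge of G1, its image is an edge of G2:
  (0,2) → (φ(0),φ(2)) = (3,4) ∈ E(G2) ✓
  (0,3) → (φ(0),φ(3)) = (3,6) ∈ E(G2) ✓
  (0,4) → (φ(0),φ(4)) = (0,3) ∈ E(G2) ✓
  (0,5) → (φ(0),φ(5)) = (2,3) ∈ E(G2) ✓
  (0,6) → (φ(0),φ(6)) = (1,3) ∈ E(G2) ✓
  (1,2) → (φ(1),φ(2)) = (4,7) ∈ E(G2) ✓
  (1,5) → (φ(1),φ(5)) = (2,7) ∈ E(G2) ✓
  (2,3) → (φ(2),φ(3)) = (4,6) ∈ E(G2) ✓
  (3,4) → (φ(3),φ(4)) = (0,6) ∈ E(G2) ✓
  (3,5) → (φ(3),φ(5)) = (2,6) ∈ E(G2) ✓
  (3,6) → (φ(3),φ(6)) = (1,6) ∈ E(G2) ✓
  (4,6) → (φ(4),φ(6)) = (0,1) ∈ E(G2) ✓
  (4,7) → (φ(4),φ(7)) = (0,5) ∈ E(G2) ✓
  (5,6) → (φ(5),φ(6)) = (1,2) ∈ E(G2) ✓
  (5,7) → (φ(5),φ(7)) = (2,5) ∈ E(G2) ✓
  (6,7) → (φ(6),φ(7)) = (1,5) ∈ E(G2) ✓
All 16 edges of G1 map to edges of G2, and |E(G1)| = |E(G2)| = 16, so φ is a bijection on edges as well as vertices. Hence G1 ≅ G2.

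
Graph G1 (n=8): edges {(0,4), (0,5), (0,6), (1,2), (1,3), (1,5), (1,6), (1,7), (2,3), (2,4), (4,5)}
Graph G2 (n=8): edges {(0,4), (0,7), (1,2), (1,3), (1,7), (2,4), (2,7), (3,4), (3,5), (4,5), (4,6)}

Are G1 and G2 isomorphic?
Yes, isomorphic

The graphs are isomorphic.
One valid mapping φ: V(G1) → V(G2): 0→7, 1→4, 2→3, 3→5, 4→1, 5→2, 6→0, 7→6

Verify φ preserves adjacency — for each edge of G1, its image is an edge of G2:
  (0,4) → (φ(0),φ(4)) = (1,7) ∈ E(G2) ✓
  (0,5) → (φ(0),φ(5)) = (2,7) ∈ E(G2) ✓
  (0,6) → (φ(0),φ(6)) = (0,7) ∈ E(G2) ✓
  (1,2) → (φ(1),φ(2)) = (3,4) ∈ E(G2) ✓
  (1,3) → (φ(1),φ(3)) = (4,5) ∈ E(G2) ✓
  (1,5) → (φ(1),φ(5)) = (2,4) ∈ E(G2) ✓
  (1,6) → (φ(1),φ(6)) = (0,4) ∈ E(G2) ✓
  (1,7) → (φ(1),φ(7)) = (4,6) ∈ E(G2) ✓
  (2,3) → (φ(2),φ(3)) = (3,5) ∈ E(G2) ✓
  (2,4) → (φ(2),φ(4)) = (1,3) ∈ E(G2) ✓
  (4,5) → (φ(4),φ(5)) = (1,2) ∈ E(G2) ✓
All 11 edges of G1 map to edges of G2, and |E(G1)| = |E(G2)| = 11, so φ is a bijection on edges as well as vertices. Hence G1 ≅ G2.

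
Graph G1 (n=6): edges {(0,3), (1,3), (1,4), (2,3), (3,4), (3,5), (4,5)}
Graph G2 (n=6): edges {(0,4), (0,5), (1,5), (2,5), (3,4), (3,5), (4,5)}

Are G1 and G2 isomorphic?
Yes, isomorphic

The graphs are isomorphic.
One valid mapping φ: V(G1) → V(G2): 0→1, 1→3, 2→2, 3→5, 4→4, 5→0

Verify φ preserves adjacency — for each edge of G1, its image is an edge of G2:
  (0,3) → (φ(0),φ(3)) = (1,5) ∈ E(G2) ✓
  (1,3) → (φ(1),φ(3)) = (3,5) ∈ E(G2) ✓
  (1,4) → (φ(1),φ(4)) = (3,4) ∈ E(G2) ✓
  (2,3) → (φ(2),φ(3)) = (2,5) ∈ E(G2) ✓
  (3,4) → (φ(3),φ(4)) = (4,5) ∈ E(G2) ✓
  (3,5) → (φ(3),φ(5)) = (0,5) ∈ E(G2) ✓
  (4,5) → (φ(4),φ(5)) = (0,4) ∈ E(G2) ✓
All 7 edges of G1 map to edges of G2, and |E(G1)| = |E(G2)| = 7, so φ is a bijection on edges as well as vertices. Hence G1 ≅ G2.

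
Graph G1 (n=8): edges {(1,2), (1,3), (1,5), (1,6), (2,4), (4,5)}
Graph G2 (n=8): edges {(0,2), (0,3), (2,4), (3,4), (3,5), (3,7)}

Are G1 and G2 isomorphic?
Yes, isomorphic

The graphs are isomorphic.
One valid mapping φ: V(G1) → V(G2): 0→1, 1→3, 2→0, 3→7, 4→2, 5→4, 6→5, 7→6

Verify φ preserves adjacency — for each edge of G1, its image is an edge of G2:
  (1,2) → (φ(1),φ(2)) = (0,3) ∈ E(G2) ✓
  (1,3) → (φ(1),φ(3)) = (3,7) ∈ E(G2) ✓
  (1,5) → (φ(1),φ(5)) = (3,4) ∈ E(G2) ✓
  (1,6) → (φ(1),φ(6)) = (3,5) ∈ E(G2) ✓
  (2,4) → (φ(2),φ(4)) = (0,2) ∈ E(G2) ✓
  (4,5) → (φ(4),φ(5)) = (2,4) ∈ E(G2) ✓
All 6 edges of G1 map to edges of G2, and |E(G1)| = |E(G2)| = 6, so φ is a bijection on edges as well as vertices. Hence G1 ≅ G2.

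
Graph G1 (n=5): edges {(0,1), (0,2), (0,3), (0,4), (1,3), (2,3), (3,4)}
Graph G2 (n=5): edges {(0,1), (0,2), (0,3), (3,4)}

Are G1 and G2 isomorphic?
No, not isomorphic

The graphs are NOT isomorphic.

Degrees in G1: deg(0)=4, deg(1)=2, deg(2)=2, deg(3)=4, deg(4)=2.
Sorted degree sequence of G1: [4, 4, 2, 2, 2].
Degrees in G2: deg(0)=3, deg(1)=1, deg(2)=1, deg(3)=2, deg(4)=1.
Sorted degree sequence of G2: [3, 2, 1, 1, 1].
The (sorted) degree sequence is an isomorphism invariant, so since G1 and G2 have different degree sequences they cannot be isomorphic.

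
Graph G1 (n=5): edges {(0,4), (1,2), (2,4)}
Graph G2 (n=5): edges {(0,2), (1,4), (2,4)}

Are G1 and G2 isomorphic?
Yes, isomorphic

The graphs are isomorphic.
One valid mapping φ: V(G1) → V(G2): 0→0, 1→1, 2→4, 3→3, 4→2

Verify φ preserves adjacency — for each edge of G1, its image is an edge of G2:
  (0,4) → (φ(0),φ(4)) = (0,2) ∈ E(G2) ✓
  (1,2) → (φ(1),φ(2)) = (1,4) ∈ E(G2) ✓
  (2,4) → (φ(2),φ(4)) = (2,4) ∈ E(G2) ✓
All 3 edges of G1 map to edges of G2, and |E(G1)| = |E(G2)| = 3, so φ is a bijection on edges as well as vertices. Hence G1 ≅ G2.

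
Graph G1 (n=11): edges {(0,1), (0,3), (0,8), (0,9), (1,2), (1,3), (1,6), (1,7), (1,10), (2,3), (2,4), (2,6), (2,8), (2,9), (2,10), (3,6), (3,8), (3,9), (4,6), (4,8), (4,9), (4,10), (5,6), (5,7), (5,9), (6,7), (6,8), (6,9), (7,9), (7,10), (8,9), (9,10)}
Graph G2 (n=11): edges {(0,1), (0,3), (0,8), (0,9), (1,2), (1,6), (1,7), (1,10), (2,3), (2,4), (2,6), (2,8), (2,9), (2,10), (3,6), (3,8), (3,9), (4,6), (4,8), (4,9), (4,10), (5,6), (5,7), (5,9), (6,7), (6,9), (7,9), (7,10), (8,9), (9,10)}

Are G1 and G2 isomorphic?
No, not isomorphic

The graphs are NOT isomorphic.

Counting edges: G1 has 32 edge(s); G2 has 30 edge(s).
Edge count is an isomorphism invariant (a bijection on vertices induces a bijection on edges), so differing edge counts rule out isomorphism.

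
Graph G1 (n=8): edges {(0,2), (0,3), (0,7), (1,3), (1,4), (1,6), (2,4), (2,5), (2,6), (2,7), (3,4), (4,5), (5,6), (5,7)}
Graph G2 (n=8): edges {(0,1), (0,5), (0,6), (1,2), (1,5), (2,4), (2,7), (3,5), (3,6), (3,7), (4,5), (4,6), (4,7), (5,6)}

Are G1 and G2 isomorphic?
Yes, isomorphic

The graphs are isomorphic.
One valid mapping φ: V(G1) → V(G2): 0→1, 1→7, 2→5, 3→2, 4→4, 5→6, 6→3, 7→0

Verify φ preserves adjacency — for each edge of G1, its image is an edge of G2:
  (0,2) → (φ(0),φ(2)) = (1,5) ∈ E(G2) ✓
  (0,3) → (φ(0),φ(3)) = (1,2) ∈ E(G2) ✓
  (0,7) → (φ(0),φ(7)) = (0,1) ∈ E(G2) ✓
  (1,3) → (φ(1),φ(3)) = (2,7) ∈ E(G2) ✓
  (1,4) → (φ(1),φ(4)) = (4,7) ∈ E(G2) ✓
  (1,6) → (φ(1),φ(6)) = (3,7) ∈ E(G2) ✓
  (2,4) → (φ(2),φ(4)) = (4,5) ∈ E(G2) ✓
  (2,5) → (φ(2),φ(5)) = (5,6) ∈ E(G2) ✓
  (2,6) → (φ(2),φ(6)) = (3,5) ∈ E(G2) ✓
  (2,7) → (φ(2),φ(7)) = (0,5) ∈ E(G2) ✓
  (3,4) → (φ(3),φ(4)) = (2,4) ∈ E(G2) ✓
  (4,5) → (φ(4),φ(5)) = (4,6) ∈ E(G2) ✓
  (5,6) → (φ(5),φ(6)) = (3,6) ∈ E(G2) ✓
  (5,7) → (φ(5),φ(7)) = (0,6) ∈ E(G2) ✓
All 14 edges of G1 map to edges of G2, and |E(G1)| = |E(G2)| = 14, so φ is a bijection on edges as well as vertices. Hence G1 ≅ G2.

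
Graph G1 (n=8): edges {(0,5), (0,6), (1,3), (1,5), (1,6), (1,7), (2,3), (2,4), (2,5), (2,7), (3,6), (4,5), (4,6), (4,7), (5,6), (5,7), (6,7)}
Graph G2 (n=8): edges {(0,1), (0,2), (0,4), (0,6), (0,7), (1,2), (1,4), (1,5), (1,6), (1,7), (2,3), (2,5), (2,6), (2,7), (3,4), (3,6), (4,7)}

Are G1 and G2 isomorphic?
Yes, isomorphic

The graphs are isomorphic.
One valid mapping φ: V(G1) → V(G2): 0→5, 1→6, 2→4, 3→3, 4→7, 5→1, 6→2, 7→0

Verify φ preserves adjacency — for each edge of G1, its image is an edge of G2:
  (0,5) → (φ(0),φ(5)) = (1,5) ∈ E(G2) ✓
  (0,6) → (φ(0),φ(6)) = (2,5) ∈ E(G2) ✓
  (1,3) → (φ(1),φ(3)) = (3,6) ∈ E(G2) ✓
  (1,5) → (φ(1),φ(5)) = (1,6) ∈ E(G2) ✓
  (1,6) → (φ(1),φ(6)) = (2,6) ∈ E(G2) ✓
  (1,7) → (φ(1),φ(7)) = (0,6) ∈ E(G2) ✓
  (2,3) → (φ(2),φ(3)) = (3,4) ∈ E(G2) ✓
  (2,4) → (φ(2),φ(4)) = (4,7) ∈ E(G2) ✓
  (2,5) → (φ(2),φ(5)) = (1,4) ∈ E(G2) ✓
  (2,7) → (φ(2),φ(7)) = (0,4) ∈ E(G2) ✓
  (3,6) → (φ(3),φ(6)) = (2,3) ∈ E(G2) ✓
  (4,5) → (φ(4),φ(5)) = (1,7) ∈ E(G2) ✓
  (4,6) → (φ(4),φ(6)) = (2,7) ∈ E(G2) ✓
  (4,7) → (φ(4),φ(7)) = (0,7) ∈ E(G2) ✓
  (5,6) → (φ(5),φ(6)) = (1,2) ∈ E(G2) ✓
  (5,7) → (φ(5),φ(7)) = (0,1) ∈ E(G2) ✓
  (6,7) → (φ(6),φ(7)) = (0,2) ∈ E(G2) ✓
All 17 edges of G1 map to edges of G2, and |E(G1)| = |E(G2)| = 17, so φ is a bijection on edges as well as vertices. Hence G1 ≅ G2.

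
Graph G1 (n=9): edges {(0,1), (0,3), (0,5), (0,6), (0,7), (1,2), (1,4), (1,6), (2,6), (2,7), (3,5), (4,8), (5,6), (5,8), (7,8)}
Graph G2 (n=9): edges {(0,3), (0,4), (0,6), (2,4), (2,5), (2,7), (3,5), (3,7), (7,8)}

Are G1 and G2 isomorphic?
No, not isomorphic

The graphs are NOT isomorphic.

Connected components of G1: 1 component(s) with vertex sets [[0, 1, 2, 3, 4, 5, 6, 7, 8]], sizes [9].
Connected components of G2: 2 component(s) with vertex sets [[1], [0, 2, 3, 4, 5, 6, 7, 8]], sizes [1, 8].
The number of connected components (and the multiset of component sizes) is an isomorphism invariant — an isomorphism maps each component of G1 bijectively onto a component of G2. Since G1 has 1 component(s) and G2 has 2, they cannot be isomorphic.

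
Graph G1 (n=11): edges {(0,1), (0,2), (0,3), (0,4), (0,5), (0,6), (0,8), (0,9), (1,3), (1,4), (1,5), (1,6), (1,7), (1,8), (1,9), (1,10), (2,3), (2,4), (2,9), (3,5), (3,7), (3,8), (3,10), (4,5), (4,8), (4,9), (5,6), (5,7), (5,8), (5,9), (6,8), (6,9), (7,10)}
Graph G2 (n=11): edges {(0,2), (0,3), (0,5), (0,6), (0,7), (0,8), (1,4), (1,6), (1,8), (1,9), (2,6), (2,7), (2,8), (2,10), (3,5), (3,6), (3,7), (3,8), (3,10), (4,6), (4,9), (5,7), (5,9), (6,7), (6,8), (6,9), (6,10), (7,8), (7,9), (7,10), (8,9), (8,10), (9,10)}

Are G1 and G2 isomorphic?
Yes, isomorphic

The graphs are isomorphic.
One valid mapping φ: V(G1) → V(G2): 0→7, 1→6, 2→5, 3→9, 4→3, 5→8, 6→2, 7→1, 8→10, 9→0, 10→4

Verify φ preserves adjacency — for each edge of G1, its image is an edge of G2:
  (0,1) → (φ(0),φ(1)) = (6,7) ∈ E(G2) ✓
  (0,2) → (φ(0),φ(2)) = (5,7) ∈ E(G2) ✓
  (0,3) → (φ(0),φ(3)) = (7,9) ∈ E(G2) ✓
  (0,4) → (φ(0),φ(4)) = (3,7) ∈ E(G2) ✓
  (0,5) → (φ(0),φ(5)) = (7,8) ∈ E(G2) ✓
  (0,6) → (φ(0),φ(6)) = (2,7) ∈ E(G2) ✓
  (0,8) → (φ(0),φ(8)) = (7,10) ∈ E(G2) ✓
  (0,9) → (φ(0),φ(9)) = (0,7) ∈ E(G2) ✓
  (1,3) → (φ(1),φ(3)) = (6,9) ∈ E(G2) ✓
  (1,4) → (φ(1),φ(4)) = (3,6) ∈ E(G2) ✓
  (1,5) → (φ(1),φ(5)) = (6,8) ∈ E(G2) ✓
  (1,6) → (φ(1),φ(6)) = (2,6) ∈ E(G2) ✓
  (1,7) → (φ(1),φ(7)) = (1,6) ∈ E(G2) ✓
  (1,8) → (φ(1),φ(8)) = (6,10) ∈ E(G2) ✓
  (1,9) → (φ(1),φ(9)) = (0,6) ∈ E(G2) ✓
  (1,10) → (φ(1),φ(10)) = (4,6) ∈ E(G2) ✓
  (2,3) → (φ(2),φ(3)) = (5,9) ∈ E(G2) ✓
  (2,4) → (φ(2),φ(4)) = (3,5) ∈ E(G2) ✓
  (2,9) → (φ(2),φ(9)) = (0,5) ∈ E(G2) ✓
  (3,5) → (φ(3),φ(5)) = (8,9) ∈ E(G2) ✓
  (3,7) → (φ(3),φ(7)) = (1,9) ∈ E(G2) ✓
  (3,8) → (φ(3),φ(8)) = (9,10) ∈ E(G2) ✓
  (3,10) → (φ(3),φ(10)) = (4,9) ∈ E(G2) ✓
  (4,5) → (φ(4),φ(5)) = (3,8) ∈ E(G2) ✓
  (4,8) → (φ(4),φ(8)) = (3,10) ∈ E(G2) ✓
  (4,9) → (φ(4),φ(9)) = (0,3) ∈ E(G2) ✓
  (5,6) → (φ(5),φ(6)) = (2,8) ∈ E(G2) ✓
  (5,7) → (φ(5),φ(7)) = (1,8) ∈ E(G2) ✓
  (5,8) → (φ(5),φ(8)) = (8,10) ∈ E(G2) ✓
  (5,9) → (φ(5),φ(9)) = (0,8) ∈ E(G2) ✓
  (6,8) → (φ(6),φ(8)) = (2,10) ∈ E(G2) ✓
  (6,9) → (φ(6),φ(9)) = (0,2) ∈ E(G2) ✓
  (7,10) → (φ(7),φ(10)) = (1,4) ∈ E(G2) ✓
All 33 edges of G1 map to edges of G2, and |E(G1)| = |E(G2)| = 33, so φ is a bijection on edges as well as vertices. Hence G1 ≅ G2.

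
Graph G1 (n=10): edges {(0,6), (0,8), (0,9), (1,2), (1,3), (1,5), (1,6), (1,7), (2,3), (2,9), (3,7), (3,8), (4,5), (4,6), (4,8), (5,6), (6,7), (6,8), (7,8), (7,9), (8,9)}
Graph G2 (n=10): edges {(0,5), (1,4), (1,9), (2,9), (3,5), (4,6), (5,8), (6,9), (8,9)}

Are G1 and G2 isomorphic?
No, not isomorphic

The graphs are NOT isomorphic.

Connected components of G1: 1 component(s) with vertex sets [[0, 1, 2, 3, 4, 5, 6, 7, 8, 9]], sizes [10].
Connected components of G2: 2 component(s) with vertex sets [[7], [0, 1, 2, 3, 4, 5, 6, 8, 9]], sizes [1, 9].
The number of connected components (and the multiset of component sizes) is an isomorphism invariant — an isomorphism maps each component of G1 bijectively onto a component of G2. Since G1 has 1 component(s) and G2 has 2, they cannot be isomorphic.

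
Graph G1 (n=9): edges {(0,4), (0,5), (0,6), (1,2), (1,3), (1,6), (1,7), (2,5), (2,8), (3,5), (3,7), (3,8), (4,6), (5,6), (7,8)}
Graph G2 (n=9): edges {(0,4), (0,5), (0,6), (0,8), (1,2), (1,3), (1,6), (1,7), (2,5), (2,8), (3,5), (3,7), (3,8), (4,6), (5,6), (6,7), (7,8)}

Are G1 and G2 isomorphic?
No, not isomorphic

The graphs are NOT isomorphic.

Counting edges: G1 has 15 edge(s); G2 has 17 edge(s).
Edge count is an isomorphism invariant (a bijection on vertices induces a bijection on edges), so differing edge counts rule out isomorphism.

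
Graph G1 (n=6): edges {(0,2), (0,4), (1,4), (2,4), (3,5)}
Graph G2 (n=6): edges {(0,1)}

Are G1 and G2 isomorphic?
No, not isomorphic

The graphs are NOT isomorphic.

Connected components of G1: 2 component(s) with vertex sets [[3, 5], [0, 1, 2, 4]], sizes [2, 4].
Connected components of G2: 5 component(s) with vertex sets [[2], [3], [4], [5], [0, 1]], sizes [1, 1, 1, 1, 2].
The number of connected components (and the multiset of component sizes) is an isomorphism invariant — an isomorphism maps each component of G1 bijectively onto a component of G2. Since G1 has 2 component(s) and G2 has 5, they cannot be isomorphic.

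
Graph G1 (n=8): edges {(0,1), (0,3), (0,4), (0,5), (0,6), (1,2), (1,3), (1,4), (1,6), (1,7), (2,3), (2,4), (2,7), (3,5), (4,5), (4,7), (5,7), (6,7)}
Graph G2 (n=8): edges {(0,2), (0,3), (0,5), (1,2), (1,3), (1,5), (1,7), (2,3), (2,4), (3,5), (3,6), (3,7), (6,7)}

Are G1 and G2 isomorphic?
No, not isomorphic

The graphs are NOT isomorphic.

Counting triangles (3-cliques): G1 has 12, G2 has 6.
Triangle count is an isomorphism invariant, so differing triangle counts rule out isomorphism.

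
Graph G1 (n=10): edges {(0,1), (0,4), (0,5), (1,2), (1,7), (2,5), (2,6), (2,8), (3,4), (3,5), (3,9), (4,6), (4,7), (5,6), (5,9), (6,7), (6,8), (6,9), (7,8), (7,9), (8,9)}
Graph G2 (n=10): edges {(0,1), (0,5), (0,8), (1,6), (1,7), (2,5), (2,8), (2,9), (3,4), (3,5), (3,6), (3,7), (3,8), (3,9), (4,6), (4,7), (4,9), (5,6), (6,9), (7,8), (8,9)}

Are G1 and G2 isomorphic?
Yes, isomorphic

The graphs are isomorphic.
One valid mapping φ: V(G1) → V(G2): 0→0, 1→1, 2→7, 3→2, 4→5, 5→8, 6→3, 7→6, 8→4, 9→9

Verify φ preserves adjacency — for each edge of G1, its image is an edge of G2:
  (0,1) → (φ(0),φ(1)) = (0,1) ∈ E(G2) ✓
  (0,4) → (φ(0),φ(4)) = (0,5) ∈ E(G2) ✓
  (0,5) → (φ(0),φ(5)) = (0,8) ∈ E(G2) ✓
  (1,2) → (φ(1),φ(2)) = (1,7) ∈ E(G2) ✓
  (1,7) → (φ(1),φ(7)) = (1,6) ∈ E(G2) ✓
  (2,5) → (φ(2),φ(5)) = (7,8) ∈ E(G2) ✓
  (2,6) → (φ(2),φ(6)) = (3,7) ∈ E(G2) ✓
  (2,8) → (φ(2),φ(8)) = (4,7) ∈ E(G2) ✓
  (3,4) → (φ(3),φ(4)) = (2,5) ∈ E(G2) ✓
  (3,5) → (φ(3),φ(5)) = (2,8) ∈ E(G2) ✓
  (3,9) → (φ(3),φ(9)) = (2,9) ∈ E(G2) ✓
  (4,6) → (φ(4),φ(6)) = (3,5) ∈ E(G2) ✓
  (4,7) → (φ(4),φ(7)) = (5,6) ∈ E(G2) ✓
  (5,6) → (φ(5),φ(6)) = (3,8) ∈ E(G2) ✓
  (5,9) → (φ(5),φ(9)) = (8,9) ∈ E(G2) ✓
  (6,7) → (φ(6),φ(7)) = (3,6) ∈ E(G2) ✓
  (6,8) → (φ(6),φ(8)) = (3,4) ∈ E(G2) ✓
  (6,9) → (φ(6),φ(9)) = (3,9) ∈ E(G2) ✓
  (7,8) → (φ(7),φ(8)) = (4,6) ∈ E(G2) ✓
  (7,9) → (φ(7),φ(9)) = (6,9) ∈ E(G2) ✓
  (8,9) → (φ(8),φ(9)) = (4,9) ∈ E(G2) ✓
All 21 edges of G1 map to edges of G2, and |E(G1)| = |E(G2)| = 21, so φ is a bijection on edges as well as vertices. Hence G1 ≅ G2.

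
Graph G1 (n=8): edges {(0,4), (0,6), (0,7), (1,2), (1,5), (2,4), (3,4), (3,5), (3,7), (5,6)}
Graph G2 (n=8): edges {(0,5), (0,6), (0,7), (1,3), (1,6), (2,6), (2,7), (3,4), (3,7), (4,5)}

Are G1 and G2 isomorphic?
Yes, isomorphic

The graphs are isomorphic.
One valid mapping φ: V(G1) → V(G2): 0→6, 1→4, 2→5, 3→7, 4→0, 5→3, 6→1, 7→2

Verify φ preserves adjacency — for each edge of G1, its image is an edge of G2:
  (0,4) → (φ(0),φ(4)) = (0,6) ∈ E(G2) ✓
  (0,6) → (φ(0),φ(6)) = (1,6) ∈ E(G2) ✓
  (0,7) → (φ(0),φ(7)) = (2,6) ∈ E(G2) ✓
  (1,2) → (φ(1),φ(2)) = (4,5) ∈ E(G2) ✓
  (1,5) → (φ(1),φ(5)) = (3,4) ∈ E(G2) ✓
  (2,4) → (φ(2),φ(4)) = (0,5) ∈ E(G2) ✓
  (3,4) → (φ(3),φ(4)) = (0,7) ∈ E(G2) ✓
  (3,5) → (φ(3),φ(5)) = (3,7) ∈ E(G2) ✓
  (3,7) → (φ(3),φ(7)) = (2,7) ∈ E(G2) ✓
  (5,6) → (φ(5),φ(6)) = (1,3) ∈ E(G2) ✓
All 10 edges of G1 map to edges of G2, and |E(G1)| = |E(G2)| = 10, so φ is a bijection on edges as well as vertices. Hence G1 ≅ G2.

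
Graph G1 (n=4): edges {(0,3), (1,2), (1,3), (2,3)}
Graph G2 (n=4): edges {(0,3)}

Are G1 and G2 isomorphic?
No, not isomorphic

The graphs are NOT isomorphic.

Degrees in G1: deg(0)=1, deg(1)=2, deg(2)=2, deg(3)=3.
Sorted degree sequence of G1: [3, 2, 2, 1].
Degrees in G2: deg(0)=1, deg(1)=0, deg(2)=0, deg(3)=1.
Sorted degree sequence of G2: [1, 1, 0, 0].
The (sorted) degree sequence is an isomorphism invariant, so since G1 and G2 have different degree sequences they cannot be isomorphic.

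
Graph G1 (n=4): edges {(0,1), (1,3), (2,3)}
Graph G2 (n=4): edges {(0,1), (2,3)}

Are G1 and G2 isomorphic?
No, not isomorphic

The graphs are NOT isomorphic.

Counting edges: G1 has 3 edge(s); G2 has 2 edge(s).
Edge count is an isomorphism invariant (a bijection on vertices induces a bijection on edges), so differing edge counts rule out isomorphism.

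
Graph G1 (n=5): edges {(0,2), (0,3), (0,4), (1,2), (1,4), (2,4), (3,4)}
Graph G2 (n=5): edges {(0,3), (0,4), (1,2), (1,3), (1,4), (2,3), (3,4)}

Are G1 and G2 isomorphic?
Yes, isomorphic

The graphs are isomorphic.
One valid mapping φ: V(G1) → V(G2): 0→4, 1→2, 2→1, 3→0, 4→3

Verify φ preserves adjacency — for each edge of G1, its image is an edge of G2:
  (0,2) → (φ(0),φ(2)) = (1,4) ∈ E(G2) ✓
  (0,3) → (φ(0),φ(3)) = (0,4) ∈ E(G2) ✓
  (0,4) → (φ(0),φ(4)) = (3,4) ∈ E(G2) ✓
  (1,2) → (φ(1),φ(2)) = (1,2) ∈ E(G2) ✓
  (1,4) → (φ(1),φ(4)) = (2,3) ∈ E(G2) ✓
  (2,4) → (φ(2),φ(4)) = (1,3) ∈ E(G2) ✓
  (3,4) → (φ(3),φ(4)) = (0,3) ∈ E(G2) ✓
All 7 edges of G1 map to edges of G2, and |E(G1)| = |E(G2)| = 7, so φ is a bijection on edges as well as vertices. Hence G1 ≅ G2.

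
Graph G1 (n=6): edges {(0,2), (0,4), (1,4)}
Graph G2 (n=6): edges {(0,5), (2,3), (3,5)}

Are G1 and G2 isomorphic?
Yes, isomorphic

The graphs are isomorphic.
One valid mapping φ: V(G1) → V(G2): 0→5, 1→2, 2→0, 3→4, 4→3, 5→1

Verify φ preserves adjacency — for each edge of G1, its image is an edge of G2:
  (0,2) → (φ(0),φ(2)) = (0,5) ∈ E(G2) ✓
  (0,4) → (φ(0),φ(4)) = (3,5) ∈ E(G2) ✓
  (1,4) → (φ(1),φ(4)) = (2,3) ∈ E(G2) ✓
All 3 edges of G1 map to edges of G2, and |E(G1)| = |E(G2)| = 3, so φ is a bijection on edges as well as vertices. Hence G1 ≅ G2.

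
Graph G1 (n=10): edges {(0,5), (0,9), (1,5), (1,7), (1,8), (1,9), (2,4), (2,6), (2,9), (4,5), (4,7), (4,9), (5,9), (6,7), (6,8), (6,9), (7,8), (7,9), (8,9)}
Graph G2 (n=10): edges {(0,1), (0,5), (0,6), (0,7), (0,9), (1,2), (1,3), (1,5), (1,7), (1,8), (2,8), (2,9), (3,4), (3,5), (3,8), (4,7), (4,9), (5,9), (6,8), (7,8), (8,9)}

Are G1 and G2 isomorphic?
No, not isomorphic

The graphs are NOT isomorphic.

Degrees in G1: deg(0)=2, deg(1)=4, deg(2)=3, deg(3)=0, deg(4)=4, deg(5)=4, deg(6)=4, deg(7)=5, deg(8)=4, deg(9)=8.
Sorted degree sequence of G1: [8, 5, 4, 4, 4, 4, 4, 3, 2, 0].
Degrees in G2: deg(0)=5, deg(1)=6, deg(2)=3, deg(3)=4, deg(4)=3, deg(5)=4, deg(6)=2, deg(7)=4, deg(8)=6, deg(9)=5.
Sorted degree sequence of G2: [6, 6, 5, 5, 4, 4, 4, 3, 3, 2].
The (sorted) degree sequence is an isomorphism invariant, so since G1 and G2 have different degree sequences they cannot be isomorphic.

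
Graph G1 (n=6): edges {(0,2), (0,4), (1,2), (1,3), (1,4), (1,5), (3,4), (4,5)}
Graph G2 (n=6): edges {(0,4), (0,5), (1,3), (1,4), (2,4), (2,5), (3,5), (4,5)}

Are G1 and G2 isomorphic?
Yes, isomorphic

The graphs are isomorphic.
One valid mapping φ: V(G1) → V(G2): 0→3, 1→4, 2→1, 3→0, 4→5, 5→2

Verify φ preserves adjacency — for each edge of G1, its image is an edge of G2:
  (0,2) → (φ(0),φ(2)) = (1,3) ∈ E(G2) ✓
  (0,4) → (φ(0),φ(4)) = (3,5) ∈ E(G2) ✓
  (1,2) → (φ(1),φ(2)) = (1,4) ∈ E(G2) ✓
  (1,3) → (φ(1),φ(3)) = (0,4) ∈ E(G2) ✓
  (1,4) → (φ(1),φ(4)) = (4,5) ∈ E(G2) ✓
  (1,5) → (φ(1),φ(5)) = (2,4) ∈ E(G2) ✓
  (3,4) → (φ(3),φ(4)) = (0,5) ∈ E(G2) ✓
  (4,5) → (φ(4),φ(5)) = (2,5) ∈ E(G2) ✓
All 8 edges of G1 map to edges of G2, and |E(G1)| = |E(G2)| = 8, so φ is a bijection on edges as well as vertices. Hence G1 ≅ G2.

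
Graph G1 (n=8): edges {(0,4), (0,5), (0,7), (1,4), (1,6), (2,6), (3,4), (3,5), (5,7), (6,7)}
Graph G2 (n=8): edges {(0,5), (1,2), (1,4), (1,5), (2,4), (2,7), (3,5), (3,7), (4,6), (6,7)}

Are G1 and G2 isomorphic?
Yes, isomorphic

The graphs are isomorphic.
One valid mapping φ: V(G1) → V(G2): 0→2, 1→3, 2→0, 3→6, 4→7, 5→4, 6→5, 7→1

Verify φ preserves adjacency — for each edge of G1, its image is an edge of G2:
  (0,4) → (φ(0),φ(4)) = (2,7) ∈ E(G2) ✓
  (0,5) → (φ(0),φ(5)) = (2,4) ∈ E(G2) ✓
  (0,7) → (φ(0),φ(7)) = (1,2) ∈ E(G2) ✓
  (1,4) → (φ(1),φ(4)) = (3,7) ∈ E(G2) ✓
  (1,6) → (φ(1),φ(6)) = (3,5) ∈ E(G2) ✓
  (2,6) → (φ(2),φ(6)) = (0,5) ∈ E(G2) ✓
  (3,4) → (φ(3),φ(4)) = (6,7) ∈ E(G2) ✓
  (3,5) → (φ(3),φ(5)) = (4,6) ∈ E(G2) ✓
  (5,7) → (φ(5),φ(7)) = (1,4) ∈ E(G2) ✓
  (6,7) → (φ(6),φ(7)) = (1,5) ∈ E(G2) ✓
All 10 edges of G1 map to edges of G2, and |E(G1)| = |E(G2)| = 10, so φ is a bijection on edges as well as vertices. Hence G1 ≅ G2.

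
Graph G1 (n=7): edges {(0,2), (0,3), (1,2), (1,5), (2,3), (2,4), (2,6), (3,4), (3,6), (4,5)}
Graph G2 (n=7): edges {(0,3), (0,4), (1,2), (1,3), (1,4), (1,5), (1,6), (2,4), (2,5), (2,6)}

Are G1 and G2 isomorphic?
Yes, isomorphic

The graphs are isomorphic.
One valid mapping φ: V(G1) → V(G2): 0→5, 1→3, 2→1, 3→2, 4→4, 5→0, 6→6

Verify φ preserves adjacency — for each edge of G1, its image is an edge of G2:
  (0,2) → (φ(0),φ(2)) = (1,5) ∈ E(G2) ✓
  (0,3) → (φ(0),φ(3)) = (2,5) ∈ E(G2) ✓
  (1,2) → (φ(1),φ(2)) = (1,3) ∈ E(G2) ✓
  (1,5) → (φ(1),φ(5)) = (0,3) ∈ E(G2) ✓
  (2,3) → (φ(2),φ(3)) = (1,2) ∈ E(G2) ✓
  (2,4) → (φ(2),φ(4)) = (1,4) ∈ E(G2) ✓
  (2,6) → (φ(2),φ(6)) = (1,6) ∈ E(G2) ✓
  (3,4) → (φ(3),φ(4)) = (2,4) ∈ E(G2) ✓
  (3,6) → (φ(3),φ(6)) = (2,6) ∈ E(G2) ✓
  (4,5) → (φ(4),φ(5)) = (0,4) ∈ E(G2) ✓
All 10 edges of G1 map to edges of G2, and |E(G1)| = |E(G2)| = 10, so φ is a bijection on edges as well as vertices. Hence G1 ≅ G2.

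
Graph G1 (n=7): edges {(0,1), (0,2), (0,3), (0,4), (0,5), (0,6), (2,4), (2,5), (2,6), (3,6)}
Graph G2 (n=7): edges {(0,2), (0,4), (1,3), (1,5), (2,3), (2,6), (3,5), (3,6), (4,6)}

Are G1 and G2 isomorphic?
No, not isomorphic

The graphs are NOT isomorphic.

Counting triangles (3-cliques): G1 has 4, G2 has 2.
Triangle count is an isomorphism invariant, so differing triangle counts rule out isomorphism.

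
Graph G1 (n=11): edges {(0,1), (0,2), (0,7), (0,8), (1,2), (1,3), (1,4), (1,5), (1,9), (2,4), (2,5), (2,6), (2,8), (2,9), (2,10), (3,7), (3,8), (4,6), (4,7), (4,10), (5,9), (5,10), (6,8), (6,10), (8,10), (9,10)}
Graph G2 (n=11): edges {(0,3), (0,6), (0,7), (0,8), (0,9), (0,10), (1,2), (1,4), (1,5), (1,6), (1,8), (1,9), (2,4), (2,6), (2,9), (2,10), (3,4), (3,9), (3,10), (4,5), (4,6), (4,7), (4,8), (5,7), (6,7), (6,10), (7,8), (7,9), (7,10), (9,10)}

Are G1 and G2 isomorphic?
No, not isomorphic

The graphs are NOT isomorphic.

Counting triangles (3-cliques): G1 has 17, G2 has 23.
Triangle count is an isomorphism invariant, so differing triangle counts rule out isomorphism.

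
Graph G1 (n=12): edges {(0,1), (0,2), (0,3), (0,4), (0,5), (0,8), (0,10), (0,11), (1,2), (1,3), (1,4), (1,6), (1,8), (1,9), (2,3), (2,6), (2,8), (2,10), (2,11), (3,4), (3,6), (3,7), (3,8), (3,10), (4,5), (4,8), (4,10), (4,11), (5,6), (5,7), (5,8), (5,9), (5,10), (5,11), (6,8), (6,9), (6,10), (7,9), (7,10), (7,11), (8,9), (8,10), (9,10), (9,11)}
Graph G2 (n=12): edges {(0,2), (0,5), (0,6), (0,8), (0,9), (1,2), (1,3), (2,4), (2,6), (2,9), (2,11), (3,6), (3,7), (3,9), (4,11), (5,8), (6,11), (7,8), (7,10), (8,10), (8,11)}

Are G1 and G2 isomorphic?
No, not isomorphic

The graphs are NOT isomorphic.

Counting triangles (3-cliques): G1 has 61, G2 has 6.
Triangle count is an isomorphism invariant, so differing triangle counts rule out isomorphism.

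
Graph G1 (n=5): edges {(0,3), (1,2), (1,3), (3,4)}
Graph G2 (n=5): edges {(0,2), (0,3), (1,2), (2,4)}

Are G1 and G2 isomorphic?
Yes, isomorphic

The graphs are isomorphic.
One valid mapping φ: V(G1) → V(G2): 0→1, 1→0, 2→3, 3→2, 4→4

Verify φ preserves adjacency — for each edge of G1, its image is an edge of G2:
  (0,3) → (φ(0),φ(3)) = (1,2) ∈ E(G2) ✓
  (1,2) → (φ(1),φ(2)) = (0,3) ∈ E(G2) ✓
  (1,3) → (φ(1),φ(3)) = (0,2) ∈ E(G2) ✓
  (3,4) → (φ(3),φ(4)) = (2,4) ∈ E(G2) ✓
All 4 edges of G1 map to edges of G2, and |E(G1)| = |E(G2)| = 4, so φ is a bijection on edges as well as vertices. Hence G1 ≅ G2.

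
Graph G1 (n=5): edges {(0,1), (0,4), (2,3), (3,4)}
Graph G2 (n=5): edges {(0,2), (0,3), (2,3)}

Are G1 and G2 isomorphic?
No, not isomorphic

The graphs are NOT isomorphic.

Connected components of G1: 1 component(s) with vertex sets [[0, 1, 2, 3, 4]], sizes [5].
Connected components of G2: 3 component(s) with vertex sets [[1], [4], [0, 2, 3]], sizes [1, 1, 3].
The number of connected components (and the multiset of component sizes) is an isomorphism invariant — an isomorphism maps each component of G1 bijectively onto a component of G2. Since G1 has 1 component(s) and G2 has 3, they cannot be isomorphic.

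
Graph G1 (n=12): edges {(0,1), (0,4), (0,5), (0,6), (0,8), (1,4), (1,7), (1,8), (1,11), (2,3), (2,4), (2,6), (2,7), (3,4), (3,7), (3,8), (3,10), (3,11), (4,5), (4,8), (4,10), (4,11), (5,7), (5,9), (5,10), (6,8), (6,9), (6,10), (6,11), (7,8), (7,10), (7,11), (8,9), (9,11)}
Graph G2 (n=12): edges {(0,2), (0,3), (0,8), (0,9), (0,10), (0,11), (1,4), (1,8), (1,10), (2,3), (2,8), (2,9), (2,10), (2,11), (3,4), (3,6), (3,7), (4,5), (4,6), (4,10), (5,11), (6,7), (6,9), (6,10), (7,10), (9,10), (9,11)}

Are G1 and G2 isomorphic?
No, not isomorphic

The graphs are NOT isomorphic.

Counting triangles (3-cliques): G1 has 21, G2 has 15.
Triangle count is an isomorphism invariant, so differing triangle counts rule out isomorphism.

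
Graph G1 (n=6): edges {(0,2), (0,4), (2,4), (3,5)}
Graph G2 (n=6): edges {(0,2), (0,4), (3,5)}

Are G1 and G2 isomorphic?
No, not isomorphic

The graphs are NOT isomorphic.

Counting edges: G1 has 4 edge(s); G2 has 3 edge(s).
Edge count is an isomorphism invariant (a bijection on vertices induces a bijection on edges), so differing edge counts rule out isomorphism.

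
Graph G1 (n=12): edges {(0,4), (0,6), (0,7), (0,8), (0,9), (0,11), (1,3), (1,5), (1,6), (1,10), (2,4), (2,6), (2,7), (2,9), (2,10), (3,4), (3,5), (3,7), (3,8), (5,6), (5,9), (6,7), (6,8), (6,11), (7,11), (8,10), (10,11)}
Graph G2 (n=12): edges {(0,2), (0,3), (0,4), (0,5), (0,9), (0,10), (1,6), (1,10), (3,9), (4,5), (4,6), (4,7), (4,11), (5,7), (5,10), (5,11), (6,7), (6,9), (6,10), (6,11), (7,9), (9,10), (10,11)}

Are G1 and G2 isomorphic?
No, not isomorphic

The graphs are NOT isomorphic.

Connected components of G1: 1 component(s) with vertex sets [[0, 1, 2, 3, 4, 5, 6, 7, 8, 9, 10, 11]], sizes [12].
Connected components of G2: 2 component(s) with vertex sets [[8], [0, 1, 2, 3, 4, 5, 6, 7, 9, 10, 11]], sizes [1, 11].
The number of connected components (and the multiset of component sizes) is an isomorphism invariant — an isomorphism maps each component of G1 bijectively onto a component of G2. Since G1 has 1 component(s) and G2 has 2, they cannot be isomorphic.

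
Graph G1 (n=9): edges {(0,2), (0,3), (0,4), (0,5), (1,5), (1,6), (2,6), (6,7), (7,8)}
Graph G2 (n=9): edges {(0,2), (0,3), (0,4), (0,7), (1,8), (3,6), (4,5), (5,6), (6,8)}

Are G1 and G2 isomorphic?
Yes, isomorphic

The graphs are isomorphic.
One valid mapping φ: V(G1) → V(G2): 0→0, 1→5, 2→3, 3→2, 4→7, 5→4, 6→6, 7→8, 8→1

Verify φ preserves adjacency — for each edge of G1, its image is an edge of G2:
  (0,2) → (φ(0),φ(2)) = (0,3) ∈ E(G2) ✓
  (0,3) → (φ(0),φ(3)) = (0,2) ∈ E(G2) ✓
  (0,4) → (φ(0),φ(4)) = (0,7) ∈ E(G2) ✓
  (0,5) → (φ(0),φ(5)) = (0,4) ∈ E(G2) ✓
  (1,5) → (φ(1),φ(5)) = (4,5) ∈ E(G2) ✓
  (1,6) → (φ(1),φ(6)) = (5,6) ∈ E(G2) ✓
  (2,6) → (φ(2),φ(6)) = (3,6) ∈ E(G2) ✓
  (6,7) → (φ(6),φ(7)) = (6,8) ∈ E(G2) ✓
  (7,8) → (φ(7),φ(8)) = (1,8) ∈ E(G2) ✓
All 9 edges of G1 map to edges of G2, and |E(G1)| = |E(G2)| = 9, so φ is a bijection on edges as well as vertices. Hence G1 ≅ G2.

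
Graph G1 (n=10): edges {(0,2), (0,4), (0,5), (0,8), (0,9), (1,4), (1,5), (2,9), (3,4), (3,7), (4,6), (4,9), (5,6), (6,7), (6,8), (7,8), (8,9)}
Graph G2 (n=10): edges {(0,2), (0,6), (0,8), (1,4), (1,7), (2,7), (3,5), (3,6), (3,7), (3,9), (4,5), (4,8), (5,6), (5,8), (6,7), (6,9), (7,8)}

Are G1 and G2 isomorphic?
Yes, isomorphic

The graphs are isomorphic.
One valid mapping φ: V(G1) → V(G2): 0→6, 1→2, 2→9, 3→1, 4→7, 5→0, 6→8, 7→4, 8→5, 9→3

Verify φ preserves adjacency — for each edge of G1, its image is an edge of G2:
  (0,2) → (φ(0),φ(2)) = (6,9) ∈ E(G2) ✓
  (0,4) → (φ(0),φ(4)) = (6,7) ∈ E(G2) ✓
  (0,5) → (φ(0),φ(5)) = (0,6) ∈ E(G2) ✓
  (0,8) → (φ(0),φ(8)) = (5,6) ∈ E(G2) ✓
  (0,9) → (φ(0),φ(9)) = (3,6) ∈ E(G2) ✓
  (1,4) → (φ(1),φ(4)) = (2,7) ∈ E(G2) ✓
  (1,5) → (φ(1),φ(5)) = (0,2) ∈ E(G2) ✓
  (2,9) → (φ(2),φ(9)) = (3,9) ∈ E(G2) ✓
  (3,4) → (φ(3),φ(4)) = (1,7) ∈ E(G2) ✓
  (3,7) → (φ(3),φ(7)) = (1,4) ∈ E(G2) ✓
  (4,6) → (φ(4),φ(6)) = (7,8) ∈ E(G2) ✓
  (4,9) → (φ(4),φ(9)) = (3,7) ∈ E(G2) ✓
  (5,6) → (φ(5),φ(6)) = (0,8) ∈ E(G2) ✓
  (6,7) → (φ(6),φ(7)) = (4,8) ∈ E(G2) ✓
  (6,8) → (φ(6),φ(8)) = (5,8) ∈ E(G2) ✓
  (7,8) → (φ(7),φ(8)) = (4,5) ∈ E(G2) ✓
  (8,9) → (φ(8),φ(9)) = (3,5) ∈ E(G2) ✓
All 17 edges of G1 map to edges of G2, and |E(G1)| = |E(G2)| = 17, so φ is a bijection on edges as well as vertices. Hence G1 ≅ G2.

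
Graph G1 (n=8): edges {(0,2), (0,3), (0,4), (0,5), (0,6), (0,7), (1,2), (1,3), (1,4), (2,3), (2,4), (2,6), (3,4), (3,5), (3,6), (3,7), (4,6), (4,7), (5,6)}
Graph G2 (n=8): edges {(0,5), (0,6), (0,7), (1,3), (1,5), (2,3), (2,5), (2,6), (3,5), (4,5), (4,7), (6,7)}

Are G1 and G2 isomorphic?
No, not isomorphic

The graphs are NOT isomorphic.

Counting triangles (3-cliques): G1 has 19, G2 has 3.
Triangle count is an isomorphism invariant, so differing triangle counts rule out isomorphism.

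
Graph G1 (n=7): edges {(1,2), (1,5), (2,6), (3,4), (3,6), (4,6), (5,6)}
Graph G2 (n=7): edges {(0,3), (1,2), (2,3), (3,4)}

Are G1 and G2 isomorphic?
No, not isomorphic

The graphs are NOT isomorphic.

Connected components of G1: 2 component(s) with vertex sets [[0], [1, 2, 3, 4, 5, 6]], sizes [1, 6].
Connected components of G2: 3 component(s) with vertex sets [[5], [6], [0, 1, 2, 3, 4]], sizes [1, 1, 5].
The number of connected components (and the multiset of component sizes) is an isomorphism invariant — an isomorphism maps each component of G1 bijectively onto a component of G2. Since G1 has 2 component(s) and G2 has 3, they cannot be isomorphic.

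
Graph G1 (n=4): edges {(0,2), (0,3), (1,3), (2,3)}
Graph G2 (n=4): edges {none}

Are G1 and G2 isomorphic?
No, not isomorphic

The graphs are NOT isomorphic.

Degrees in G1: deg(0)=2, deg(1)=1, deg(2)=2, deg(3)=3.
Sorted degree sequence of G1: [3, 2, 2, 1].
Degrees in G2: deg(0)=0, deg(1)=0, deg(2)=0, deg(3)=0.
Sorted degree sequence of G2: [0, 0, 0, 0].
The (sorted) degree sequence is an isomorphism invariant, so since G1 and G2 have different degree sequences they cannot be isomorphic.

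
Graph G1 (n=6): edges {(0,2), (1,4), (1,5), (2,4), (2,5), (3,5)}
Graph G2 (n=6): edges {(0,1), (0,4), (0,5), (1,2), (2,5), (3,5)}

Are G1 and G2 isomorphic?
Yes, isomorphic

The graphs are isomorphic.
One valid mapping φ: V(G1) → V(G2): 0→4, 1→2, 2→0, 3→3, 4→1, 5→5

Verify φ preserves adjacency — for each edge of G1, its image is an edge of G2:
  (0,2) → (φ(0),φ(2)) = (0,4) ∈ E(G2) ✓
  (1,4) → (φ(1),φ(4)) = (1,2) ∈ E(G2) ✓
  (1,5) → (φ(1),φ(5)) = (2,5) ∈ E(G2) ✓
  (2,4) → (φ(2),φ(4)) = (0,1) ∈ E(G2) ✓
  (2,5) → (φ(2),φ(5)) = (0,5) ∈ E(G2) ✓
  (3,5) → (φ(3),φ(5)) = (3,5) ∈ E(G2) ✓
All 6 edges of G1 map to edges of G2, and |E(G1)| = |E(G2)| = 6, so φ is a bijection on edges as well as vertices. Hence G1 ≅ G2.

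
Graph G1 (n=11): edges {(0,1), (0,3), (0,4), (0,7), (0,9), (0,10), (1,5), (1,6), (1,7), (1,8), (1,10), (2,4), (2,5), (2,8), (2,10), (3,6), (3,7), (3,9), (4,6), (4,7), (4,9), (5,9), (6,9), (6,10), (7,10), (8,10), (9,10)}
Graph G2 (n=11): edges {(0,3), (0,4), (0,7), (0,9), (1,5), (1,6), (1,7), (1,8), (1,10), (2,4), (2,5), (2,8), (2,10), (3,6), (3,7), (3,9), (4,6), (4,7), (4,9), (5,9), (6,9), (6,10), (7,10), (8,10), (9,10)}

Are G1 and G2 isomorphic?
No, not isomorphic

The graphs are NOT isomorphic.

Counting edges: G1 has 27 edge(s); G2 has 25 edge(s).
Edge count is an isomorphism invariant (a bijection on vertices induces a bijection on edges), so differing edge counts rule out isomorphism.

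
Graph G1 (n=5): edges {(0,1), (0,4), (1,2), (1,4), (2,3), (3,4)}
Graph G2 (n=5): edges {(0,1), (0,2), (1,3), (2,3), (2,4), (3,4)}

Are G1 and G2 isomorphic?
Yes, isomorphic

The graphs are isomorphic.
One valid mapping φ: V(G1) → V(G2): 0→4, 1→2, 2→0, 3→1, 4→3

Verify φ preserves adjacency — for each edge of G1, its image is an edge of G2:
  (0,1) → (φ(0),φ(1)) = (2,4) ∈ E(G2) ✓
  (0,4) → (φ(0),φ(4)) = (3,4) ∈ E(G2) ✓
  (1,2) → (φ(1),φ(2)) = (0,2) ∈ E(G2) ✓
  (1,4) → (φ(1),φ(4)) = (2,3) ∈ E(G2) ✓
  (2,3) → (φ(2),φ(3)) = (0,1) ∈ E(G2) ✓
  (3,4) → (φ(3),φ(4)) = (1,3) ∈ E(G2) ✓
All 6 edges of G1 map to edges of G2, and |E(G1)| = |E(G2)| = 6, so φ is a bijection on edges as well as vertices. Hence G1 ≅ G2.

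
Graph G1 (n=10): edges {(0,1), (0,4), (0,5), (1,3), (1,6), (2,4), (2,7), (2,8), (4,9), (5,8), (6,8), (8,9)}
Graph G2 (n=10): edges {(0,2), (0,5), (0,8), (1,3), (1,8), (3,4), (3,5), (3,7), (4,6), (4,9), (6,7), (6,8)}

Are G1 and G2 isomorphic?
Yes, isomorphic

The graphs are isomorphic.
One valid mapping φ: V(G1) → V(G2): 0→8, 1→0, 2→4, 3→2, 4→6, 5→1, 6→5, 7→9, 8→3, 9→7

Verify φ preserves adjacency — for each edge of G1, its image is an edge of G2:
  (0,1) → (φ(0),φ(1)) = (0,8) ∈ E(G2) ✓
  (0,4) → (φ(0),φ(4)) = (6,8) ∈ E(G2) ✓
  (0,5) → (φ(0),φ(5)) = (1,8) ∈ E(G2) ✓
  (1,3) → (φ(1),φ(3)) = (0,2) ∈ E(G2) ✓
  (1,6) → (φ(1),φ(6)) = (0,5) ∈ E(G2) ✓
  (2,4) → (φ(2),φ(4)) = (4,6) ∈ E(G2) ✓
  (2,7) → (φ(2),φ(7)) = (4,9) ∈ E(G2) ✓
  (2,8) → (φ(2),φ(8)) = (3,4) ∈ E(G2) ✓
  (4,9) → (φ(4),φ(9)) = (6,7) ∈ E(G2) ✓
  (5,8) → (φ(5),φ(8)) = (1,3) ∈ E(G2) ✓
  (6,8) → (φ(6),φ(8)) = (3,5) ∈ E(G2) ✓
  (8,9) → (φ(8),φ(9)) = (3,7) ∈ E(G2) ✓
All 12 edges of G1 map to edges of G2, and |E(G1)| = |E(G2)| = 12, so φ is a bijection on edges as well as vertices. Hence G1 ≅ G2.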